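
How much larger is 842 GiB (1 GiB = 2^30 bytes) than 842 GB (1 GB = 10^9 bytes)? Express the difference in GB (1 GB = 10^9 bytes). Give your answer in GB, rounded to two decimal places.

842 GiB = 842 × 1,073,741,824 = 904,090,615,808 bytes
842 GB = 842 × 1,000,000,000 = 842,000,000,000 bytes
difference = 62,090,615,808 bytes
62,090,615,808 / 1,000,000,000 = 62.09 GB

62.09 GB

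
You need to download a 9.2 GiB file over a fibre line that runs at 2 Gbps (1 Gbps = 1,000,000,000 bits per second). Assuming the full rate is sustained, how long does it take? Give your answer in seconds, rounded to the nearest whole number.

9.2 GiB = 9,878,424,780.8 bytes = 79,027,398,246.4 bits
2 Gbps = 2,000,000,000 bits/s
time = 79,027,398,246.4 / 2,000,000,000 = 40 s

40 seconds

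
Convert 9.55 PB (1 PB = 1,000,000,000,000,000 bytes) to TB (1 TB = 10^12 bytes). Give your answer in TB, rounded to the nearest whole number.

9,550 TB

9.55 PB × 1,000,000,000,000,000 bytes/PB = 9,550,000,000,000,000 bytes
1 TB = 10^12 bytes = 1,000,000,000,000 bytes
9,550,000,000,000,000 / 1,000,000,000,000 = 9,550 TB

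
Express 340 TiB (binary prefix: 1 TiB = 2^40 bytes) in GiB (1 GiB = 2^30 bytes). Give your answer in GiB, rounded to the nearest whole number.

348,160 GiB

340 TiB × 1,099,511,627,776 bytes/TiB = 373,833,953,443,840 bytes
1 GiB = 2^30 bytes = 1,073,741,824 bytes
373,833,953,443,840 / 1,073,741,824 = 348,160 GiB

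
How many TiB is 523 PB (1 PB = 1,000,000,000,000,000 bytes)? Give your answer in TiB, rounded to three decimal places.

475,665.729 TiB

523 PB × 1,000,000,000,000,000 bytes/PB = 523,000,000,000,000,000 bytes
1 TiB = 1,099,511,627,776 bytes
523,000,000,000,000,000 / 1,099,511,627,776 = 475,665.729 TiB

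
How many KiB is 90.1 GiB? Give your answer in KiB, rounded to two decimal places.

94,476,697.60 KiB

90.1 GiB × 1,073,741,824 bytes/GiB = 96,744,138,342.4 bytes
1 KiB = 1,024 bytes
96,744,138,342.4 / 1,024 = 94,476,697.60 KiB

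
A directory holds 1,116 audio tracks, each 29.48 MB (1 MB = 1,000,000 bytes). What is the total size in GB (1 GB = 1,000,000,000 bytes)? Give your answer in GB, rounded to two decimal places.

32.90 GB

Total = 1,116 × 29.48 MB = 32899.68 MB
= 32899.68 × 1,000,000 bytes = 32,899,680,000 bytes
1 GB = 1,000,000,000 bytes
32,899,680,000 / 1,000,000,000 = 32.90 GB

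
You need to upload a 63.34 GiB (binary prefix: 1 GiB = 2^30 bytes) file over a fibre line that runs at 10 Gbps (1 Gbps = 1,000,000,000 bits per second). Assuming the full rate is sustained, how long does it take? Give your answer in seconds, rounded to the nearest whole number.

63.34 GiB = 68,010,807,132.16 bytes = 544,086,457,057.28 bits
10 Gbps = 10,000,000,000 bits/s
time = 544,086,457,057.28 / 10,000,000,000 = 54 s

54 seconds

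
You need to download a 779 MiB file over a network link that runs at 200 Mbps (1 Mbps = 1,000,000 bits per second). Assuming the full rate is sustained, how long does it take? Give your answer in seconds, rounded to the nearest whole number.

779 MiB = 816,840,704 bytes = 6,534,725,632 bits
200 Mbps = 200,000,000 bits/s
time = 6,534,725,632 / 200,000,000 = 33 s

33 seconds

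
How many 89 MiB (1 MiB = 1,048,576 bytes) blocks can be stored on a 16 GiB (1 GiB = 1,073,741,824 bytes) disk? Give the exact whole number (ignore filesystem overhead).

184

Capacity: 16 GiB = 17,179,869,184 bytes
Per item: 89 MiB = 93,323,264 bytes
⌊17,179,869,184 / 93,323,264⌋ = 184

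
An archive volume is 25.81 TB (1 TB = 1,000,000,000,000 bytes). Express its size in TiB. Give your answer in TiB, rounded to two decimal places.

25.81 TB = 25.81 × 10^12 bytes = 25,810,000,000,000 bytes
1 TiB = 2^40 bytes = 1,099,511,627,776 bytes
25,810,000,000,000 / 1,099,511,627,776 = 23.47 TiB

23.47 TiB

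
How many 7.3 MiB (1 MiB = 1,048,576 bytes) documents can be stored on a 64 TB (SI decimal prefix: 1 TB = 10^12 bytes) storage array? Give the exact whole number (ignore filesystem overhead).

Capacity: 64 TB = 64,000,000,000,000 bytes
Per item: 7.3 MiB = 7,654,604.8 bytes
⌊64,000,000,000,000 / 7,654,604.8⌋ = 8,360,980

8,360,980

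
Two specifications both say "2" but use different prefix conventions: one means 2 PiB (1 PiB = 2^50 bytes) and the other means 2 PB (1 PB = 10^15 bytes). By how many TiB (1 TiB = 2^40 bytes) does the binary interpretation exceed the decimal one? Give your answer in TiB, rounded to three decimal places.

229.011 TiB

2 PiB = 2 × 1,125,899,906,842,624 = 2,251,799,813,685,248 bytes
2 PB = 2 × 1,000,000,000,000,000 = 2,000,000,000,000,000 bytes
difference = 251,799,813,685,248 bytes
251,799,813,685,248 / 1,099,511,627,776 = 229.011 TiB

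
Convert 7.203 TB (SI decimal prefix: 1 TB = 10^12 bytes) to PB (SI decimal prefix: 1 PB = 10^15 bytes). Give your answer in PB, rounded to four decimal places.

0.0072 PB

7.203 TB = 7.203 × 10^12 bytes = 7,203,000,000,000 bytes
1 PB = 1,000,000,000,000,000 bytes
7,203,000,000,000 / 1,000,000,000,000,000 = 0.0072 PB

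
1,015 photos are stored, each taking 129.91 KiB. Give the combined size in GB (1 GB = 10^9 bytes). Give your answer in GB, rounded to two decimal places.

0.14 GB

Total = 1,015 × 129.91 KiB = 131858.65 KiB
= 131858.65 × 1,024 bytes = 135,023,257.6 bytes
1 GB = 1,000,000,000 bytes
135,023,257.6 / 1,000,000,000 = 0.14 GB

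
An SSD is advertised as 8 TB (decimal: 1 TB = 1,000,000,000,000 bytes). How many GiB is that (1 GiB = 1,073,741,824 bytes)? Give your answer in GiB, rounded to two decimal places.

7,450.58 GiB

8 TB = 8 × 10^12 bytes = 8,000,000,000,000 bytes
1 GiB = 2^30 bytes = 1,073,741,824 bytes
8,000,000,000,000 / 1,073,741,824 = 7,450.58 GiB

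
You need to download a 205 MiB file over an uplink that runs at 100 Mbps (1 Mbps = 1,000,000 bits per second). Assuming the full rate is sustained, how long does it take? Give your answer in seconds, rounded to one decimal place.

17.2 seconds

205 MiB = 214,958,080 bytes = 1,719,664,640 bits
100 Mbps = 100,000,000 bits/s
time = 1,719,664,640 / 100,000,000 = 17.2 s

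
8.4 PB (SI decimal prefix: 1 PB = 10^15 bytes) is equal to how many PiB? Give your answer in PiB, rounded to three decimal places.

8.4 PB = 8.4 × 10^15 bytes = 8,400,000,000,000,000 bytes
1 PiB = 1,125,899,906,842,624 bytes
8,400,000,000,000,000 / 1,125,899,906,842,624 = 7.461 PiB

7.461 PiB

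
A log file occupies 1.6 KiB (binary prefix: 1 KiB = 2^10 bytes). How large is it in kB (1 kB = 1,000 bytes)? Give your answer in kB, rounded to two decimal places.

1.6 KiB × 1,024 bytes/KiB = 1,638.4 bytes
1 kB = 1,000 bytes
1,638.4 / 1,000 = 1.64 kB

1.64 kB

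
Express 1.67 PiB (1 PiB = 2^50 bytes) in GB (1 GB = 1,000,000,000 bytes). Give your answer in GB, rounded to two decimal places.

1.67 PiB = 1.67 × 2^50 bytes = 1,880,252,844,427,182.08 bytes
1 GB = 1,000,000,000 bytes
1,880,252,844,427,182.08 / 1,000,000,000 = 1,880,252.84 GB

1,880,252.84 GB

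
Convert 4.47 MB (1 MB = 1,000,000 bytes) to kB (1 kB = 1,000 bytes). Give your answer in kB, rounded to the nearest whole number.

4,470 kB

4.47 MB × 1,000,000 bytes/MB = 4,470,000 bytes
1 kB = 1,000 bytes
4,470,000 / 1,000 = 4,470 kB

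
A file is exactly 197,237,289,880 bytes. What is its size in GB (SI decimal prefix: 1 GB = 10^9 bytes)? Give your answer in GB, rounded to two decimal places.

197,237,289,880 bytes given.
1 GB = 1,000,000,000 bytes
197,237,289,880 / 1,000,000,000 = 197.24 GB

197.24 GB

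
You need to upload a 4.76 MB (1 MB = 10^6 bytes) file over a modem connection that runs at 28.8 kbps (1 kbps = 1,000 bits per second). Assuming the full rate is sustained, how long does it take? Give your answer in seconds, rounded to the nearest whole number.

1,322 seconds

4.76 MB = 4,760,000 bytes = 38,080,000 bits
28.8 kbps = 28,800 bits/s
time = 38,080,000 / 28,800 = 1,322 s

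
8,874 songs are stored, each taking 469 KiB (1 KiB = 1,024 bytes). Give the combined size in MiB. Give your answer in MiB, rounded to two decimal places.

4,064.36 MiB

Total = 8,874 × 469 KiB = 4,161,906 KiB
= 4,161,906 × 1,024 bytes = 4,261,791,744 bytes
1 MiB = 1,048,576 bytes
4,261,791,744 / 1,048,576 = 4,064.36 MiB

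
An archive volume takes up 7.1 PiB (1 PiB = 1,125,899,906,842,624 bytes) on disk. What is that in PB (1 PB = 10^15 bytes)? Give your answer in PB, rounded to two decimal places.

7.99 PB

7.1 PiB = 7.1 × 2^50 bytes = 7,993,889,338,582,630.4 bytes
1 PB = 10^15 bytes = 1,000,000,000,000,000 bytes
7,993,889,338,582,630.4 / 1,000,000,000,000,000 = 7.99 PB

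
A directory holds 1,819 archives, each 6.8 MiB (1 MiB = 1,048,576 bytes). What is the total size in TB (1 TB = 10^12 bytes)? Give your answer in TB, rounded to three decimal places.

0.013 TB

Total = 1,819 × 6.8 MiB = 12369.2 MiB
= 12369.2 × 1,048,576 bytes = 12,970,046,259.2 bytes
1 TB = 1,000,000,000,000 bytes
12,970,046,259.2 / 1,000,000,000,000 = 0.013 TB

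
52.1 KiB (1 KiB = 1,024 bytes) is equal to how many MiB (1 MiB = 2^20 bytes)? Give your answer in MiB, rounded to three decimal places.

0.051 MiB

52.1 KiB = 52.1 × 2^10 bytes = 53,350.4 bytes
1 MiB = 1,048,576 bytes
53,350.4 / 1,048,576 = 0.051 MiB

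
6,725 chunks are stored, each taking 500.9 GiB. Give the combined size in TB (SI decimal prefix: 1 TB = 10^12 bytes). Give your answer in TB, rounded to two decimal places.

3,616.96 TB

Total = 6,725 × 500.9 GiB = 3368552.5 GiB
= 3368552.5 × 1,073,741,824 bytes = 3,616,955,705,589,760 bytes
1 TB = 1,000,000,000,000 bytes
3,616,955,705,589,760 / 1,000,000,000,000 = 3,616.96 TB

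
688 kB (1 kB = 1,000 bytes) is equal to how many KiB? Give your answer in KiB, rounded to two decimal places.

688 kB × 1,000 bytes/kB = 688,000 bytes
1 KiB = 1,024 bytes
688,000 / 1,024 = 671.88 KiB

671.88 KiB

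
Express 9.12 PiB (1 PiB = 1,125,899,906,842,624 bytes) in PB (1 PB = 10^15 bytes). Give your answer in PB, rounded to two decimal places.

10.27 PB

9.12 PiB × 1,125,899,906,842,624 bytes/PiB = 10,268,207,150,404,730.88 bytes
1 PB = 10^15 bytes = 1,000,000,000,000,000 bytes
10,268,207,150,404,730.88 / 1,000,000,000,000,000 = 10.27 PB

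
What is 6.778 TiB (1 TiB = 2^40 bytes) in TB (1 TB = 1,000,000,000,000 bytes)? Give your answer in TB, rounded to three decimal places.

7.452 TB

6.778 TiB = 6.778 × 2^40 bytes = 7,452,489,813,065.728 bytes
1 TB = 10^12 bytes = 1,000,000,000,000 bytes
7,452,489,813,065.728 / 1,000,000,000,000 = 7.452 TB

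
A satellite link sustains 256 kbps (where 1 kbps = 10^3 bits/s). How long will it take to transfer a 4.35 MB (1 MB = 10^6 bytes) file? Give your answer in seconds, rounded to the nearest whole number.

136 seconds

4.35 MB = 4,350,000 bytes = 34,800,000 bits
256 kbps = 256,000 bits/s
time = 34,800,000 / 256,000 = 136 s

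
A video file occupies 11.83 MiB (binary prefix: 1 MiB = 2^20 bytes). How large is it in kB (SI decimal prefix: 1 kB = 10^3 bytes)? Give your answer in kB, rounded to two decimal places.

11.83 MiB × 1,048,576 bytes/MiB = 12,404,654.08 bytes
1 kB = 10^3 bytes = 1,000 bytes
12,404,654.08 / 1,000 = 12,404.65 kB

12,404.65 kB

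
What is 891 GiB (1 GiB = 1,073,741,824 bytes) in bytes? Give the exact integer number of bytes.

956,703,965,184 bytes

891 × 1,073,741,824 = 956,703,965,184 bytes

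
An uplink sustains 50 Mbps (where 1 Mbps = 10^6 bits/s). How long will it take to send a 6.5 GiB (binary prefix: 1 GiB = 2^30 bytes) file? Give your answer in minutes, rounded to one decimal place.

6.5 GiB = 6,979,321,856 bytes = 55,834,574,848 bits
50 Mbps = 50,000,000 bits/s
time = 55,834,574,848 / 50,000,000 = 1,116.69 s
1,116.69 s / 60 = 18.6 minutes

18.6 minutes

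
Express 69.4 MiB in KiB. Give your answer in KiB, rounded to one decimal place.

71,065.6 KiB

69.4 MiB × 1,048,576 bytes/MiB = 72,771,174.4 bytes
1 KiB = 1,024 bytes
72,771,174.4 / 1,024 = 71,065.6 KiB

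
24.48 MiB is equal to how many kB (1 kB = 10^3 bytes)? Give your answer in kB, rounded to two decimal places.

24.48 MiB = 24.48 × 2^20 bytes = 25,669,140.48 bytes
1 kB = 1,000 bytes
25,669,140.48 / 1,000 = 25,669.14 kB

25,669.14 kB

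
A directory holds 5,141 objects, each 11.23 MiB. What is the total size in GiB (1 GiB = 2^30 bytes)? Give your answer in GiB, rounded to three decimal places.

56.380 GiB

Total = 5,141 × 11.23 MiB = 57733.43 MiB
= 57733.43 × 1,048,576 bytes = 60,537,889,095.68 bytes
1 GiB = 1,073,741,824 bytes
60,537,889,095.68 / 1,073,741,824 = 56.380 GiB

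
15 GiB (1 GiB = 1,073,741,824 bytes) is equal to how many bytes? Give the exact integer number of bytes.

16,106,127,360 bytes

15 × 1,073,741,824 = 16,106,127,360 bytes  (1 GiB = 2^30 bytes)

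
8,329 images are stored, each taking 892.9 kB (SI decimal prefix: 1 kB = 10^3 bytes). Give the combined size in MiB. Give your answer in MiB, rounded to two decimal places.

7,092.44 MiB

Total = 8,329 × 892.9 kB = 7436964.1 kB
= 7436964.1 × 1,000 bytes = 7,436,964,100 bytes
1 MiB = 1,048,576 bytes
7,436,964,100 / 1,048,576 = 7,092.44 MiB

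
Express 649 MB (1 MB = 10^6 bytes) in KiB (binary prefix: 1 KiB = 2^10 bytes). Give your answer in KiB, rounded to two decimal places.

649 MB = 649 × 10^6 bytes = 649,000,000 bytes
1 KiB = 2^10 bytes = 1,024 bytes
649,000,000 / 1,024 = 633,789.06 KiB

633,789.06 KiB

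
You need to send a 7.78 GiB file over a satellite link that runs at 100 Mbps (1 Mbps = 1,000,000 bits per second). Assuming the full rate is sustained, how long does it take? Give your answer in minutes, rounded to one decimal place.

11.1 minutes

7.78 GiB = 8,353,711,390.72 bytes = 66,829,691,125.76 bits
100 Mbps = 100,000,000 bits/s
time = 66,829,691,125.76 / 100,000,000 = 668.30 s
668.30 s / 60 = 11.1 minutes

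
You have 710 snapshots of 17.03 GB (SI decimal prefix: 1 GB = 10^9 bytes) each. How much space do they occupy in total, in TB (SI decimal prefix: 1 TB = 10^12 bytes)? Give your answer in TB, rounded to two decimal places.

12.09 TB

Total = 710 × 17.03 GB = 12091.3 GB
= 12091.3 × 1,000,000,000 bytes = 12,091,300,000,000 bytes
1 TB = 1,000,000,000,000 bytes
12,091,300,000,000 / 1,000,000,000,000 = 12.09 TB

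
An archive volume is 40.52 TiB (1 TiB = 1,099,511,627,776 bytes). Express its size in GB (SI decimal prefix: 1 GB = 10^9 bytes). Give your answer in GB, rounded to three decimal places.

40.52 TiB = 40.52 × 2^40 bytes = 44,552,211,157,483.52 bytes
1 GB = 10^9 bytes = 1,000,000,000 bytes
44,552,211,157,483.52 / 1,000,000,000 = 44,552.211 GB

44,552.211 GB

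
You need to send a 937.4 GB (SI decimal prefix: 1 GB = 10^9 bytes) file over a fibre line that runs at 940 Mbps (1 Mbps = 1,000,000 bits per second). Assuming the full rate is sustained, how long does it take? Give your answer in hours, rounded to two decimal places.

937.4 GB = 937,400,000,000 bytes = 7,499,200,000,000 bits
940 Mbps = 940,000,000 bits/s
time = 7,499,200,000,000 / 940,000,000 = 7,977.8723 s
7,977.8723 s / 3600 = 2.22 hours

2.22 hours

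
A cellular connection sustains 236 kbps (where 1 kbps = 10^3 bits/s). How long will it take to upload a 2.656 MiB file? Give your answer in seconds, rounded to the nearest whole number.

2.656 MiB = 2,785,017.856 bytes = 22,280,142.848 bits
236 kbps = 236,000 bits/s
time = 22,280,142.848 / 236,000 = 94 s

94 seconds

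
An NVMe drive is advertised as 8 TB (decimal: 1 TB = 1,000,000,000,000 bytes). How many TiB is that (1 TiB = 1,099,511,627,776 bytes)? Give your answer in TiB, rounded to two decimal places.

8 TB × 1,000,000,000,000 bytes/TB = 8,000,000,000,000 bytes
1 TiB = 1,099,511,627,776 bytes
8,000,000,000,000 / 1,099,511,627,776 = 7.28 TiB

7.28 TiB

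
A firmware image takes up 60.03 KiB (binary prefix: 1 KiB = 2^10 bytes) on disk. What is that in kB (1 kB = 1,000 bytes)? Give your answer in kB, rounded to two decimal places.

61.47 kB

60.03 KiB × 1,024 bytes/KiB = 61,470.72 bytes
1 kB = 10^3 bytes = 1,000 bytes
61,470.72 / 1,000 = 61.47 kB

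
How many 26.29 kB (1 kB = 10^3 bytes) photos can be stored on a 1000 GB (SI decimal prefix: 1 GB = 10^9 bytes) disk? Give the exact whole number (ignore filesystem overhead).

Capacity: 1000 GB = 1,000,000,000,000 bytes
Per item: 26.29 kB = 26,290 bytes
⌊1,000,000,000,000 / 26,290⌋ = 38,037,276

38,037,276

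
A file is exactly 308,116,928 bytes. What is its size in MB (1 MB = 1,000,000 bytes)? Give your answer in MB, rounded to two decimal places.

308.12 MB

308,116,928 bytes given.
1 MB = 1,000,000 bytes
308,116,928 / 1,000,000 = 308.12 MB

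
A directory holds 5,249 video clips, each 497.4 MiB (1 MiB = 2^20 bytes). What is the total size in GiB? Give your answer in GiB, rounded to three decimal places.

2,549.661 GiB

Total = 5,249 × 497.4 MiB = 2610852.6 MiB
= 2610852.6 × 1,048,576 bytes = 2,737,677,375,897.6 bytes
1 GiB = 1,073,741,824 bytes
2,737,677,375,897.6 / 1,073,741,824 = 2,549.661 GiB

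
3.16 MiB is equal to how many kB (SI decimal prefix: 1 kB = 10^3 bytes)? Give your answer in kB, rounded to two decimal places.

3.16 MiB × 1,048,576 bytes/MiB = 3,313,500.16 bytes
1 kB = 10^3 bytes = 1,000 bytes
3,313,500.16 / 1,000 = 3,313.50 kB

3,313.50 kB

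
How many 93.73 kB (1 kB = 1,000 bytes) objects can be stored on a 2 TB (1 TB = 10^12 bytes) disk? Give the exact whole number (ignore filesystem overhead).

Capacity: 2 TB = 2,000,000,000,000 bytes
Per item: 93.73 kB = 93,730 bytes
⌊2,000,000,000,000 / 93,730⌋ = 21,337,885

21,337,885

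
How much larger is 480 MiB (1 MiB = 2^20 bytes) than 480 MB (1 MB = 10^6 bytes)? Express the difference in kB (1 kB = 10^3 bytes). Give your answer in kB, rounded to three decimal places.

480 MiB = 480 × 1,048,576 = 503,316,480 bytes
480 MB = 480 × 1,000,000 = 480,000,000 bytes
difference = 23,316,480 bytes
23,316,480 / 1,000 = 23,316.480 kB

23,316.480 kB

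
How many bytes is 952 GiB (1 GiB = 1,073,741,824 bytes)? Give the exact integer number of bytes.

1,022,202,216,448 bytes

952 × 1,073,741,824 = 1,022,202,216,448 bytes  (1 GiB = 2^30 bytes)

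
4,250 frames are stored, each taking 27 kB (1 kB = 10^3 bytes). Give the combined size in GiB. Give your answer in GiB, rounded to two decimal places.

0.11 GiB

Total = 4,250 × 27 kB = 114,750 kB
= 114,750 × 1,000 bytes = 114,750,000 bytes
1 GiB = 1,073,741,824 bytes
114,750,000 / 1,073,741,824 = 0.11 GiB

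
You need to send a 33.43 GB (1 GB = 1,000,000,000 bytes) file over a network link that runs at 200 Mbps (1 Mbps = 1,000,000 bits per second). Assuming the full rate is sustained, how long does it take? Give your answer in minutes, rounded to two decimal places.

33.43 GB = 33,430,000,000 bytes = 267,440,000,000 bits
200 Mbps = 200,000,000 bits/s
time = 267,440,000,000 / 200,000,000 = 1,337.200 s
1,337.200 s / 60 = 22.29 minutes

22.29 minutes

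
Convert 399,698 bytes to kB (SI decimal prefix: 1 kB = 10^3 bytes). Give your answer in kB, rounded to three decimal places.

399,698 bytes given.
1 kB = 10^3 bytes = 1,000 bytes
399,698 / 1,000 = 399.698 kB

399.698 kB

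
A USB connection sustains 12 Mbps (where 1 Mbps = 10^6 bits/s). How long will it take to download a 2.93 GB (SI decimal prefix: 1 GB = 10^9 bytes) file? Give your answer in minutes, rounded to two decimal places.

2.93 GB = 2,930,000,000 bytes = 23,440,000,000 bits
12 Mbps = 12,000,000 bits/s
time = 23,440,000,000 / 12,000,000 = 1,953.333 s
1,953.333 s / 60 = 32.56 minutes

32.56 minutes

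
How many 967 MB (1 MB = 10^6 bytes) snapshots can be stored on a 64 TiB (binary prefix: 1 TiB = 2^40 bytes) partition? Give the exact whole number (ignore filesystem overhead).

72,770

Capacity: 64 TiB = 70,368,744,177,664 bytes
Per item: 967 MB = 967,000,000 bytes
⌊70,368,744,177,664 / 967,000,000⌋ = 72,770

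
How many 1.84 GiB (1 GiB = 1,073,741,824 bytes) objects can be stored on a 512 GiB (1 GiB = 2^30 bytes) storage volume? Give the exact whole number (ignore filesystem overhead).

278

Capacity: 512 GiB = 549,755,813,888 bytes
Per item: 1.84 GiB = 1,975,684,956.16 bytes
⌊549,755,813,888 / 1,975,684,956.16⌋ = 278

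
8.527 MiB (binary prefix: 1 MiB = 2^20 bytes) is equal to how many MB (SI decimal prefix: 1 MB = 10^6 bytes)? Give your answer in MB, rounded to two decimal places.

8.94 MB

8.527 MiB = 8.527 × 2^20 bytes = 8,941,207.552 bytes
1 MB = 1,000,000 bytes
8,941,207.552 / 1,000,000 = 8.94 MB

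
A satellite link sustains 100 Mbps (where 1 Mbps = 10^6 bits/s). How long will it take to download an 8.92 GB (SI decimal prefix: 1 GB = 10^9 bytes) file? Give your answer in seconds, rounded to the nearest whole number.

714 seconds

8.92 GB = 8,920,000,000 bytes = 71,360,000,000 bits
100 Mbps = 100,000,000 bits/s
time = 71,360,000,000 / 100,000,000 = 714 s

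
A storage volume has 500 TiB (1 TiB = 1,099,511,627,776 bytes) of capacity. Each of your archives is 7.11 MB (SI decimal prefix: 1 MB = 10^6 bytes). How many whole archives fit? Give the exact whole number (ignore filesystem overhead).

Capacity: 500 TiB = 549,755,813,888,000 bytes
Per item: 7.11 MB = 7,110,000 bytes
⌊549,755,813,888,000 / 7,110,000⌋ = 77,321,492

77,321,492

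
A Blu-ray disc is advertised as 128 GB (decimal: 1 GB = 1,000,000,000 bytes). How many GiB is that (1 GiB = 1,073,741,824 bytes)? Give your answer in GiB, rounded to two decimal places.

128 GB × 1,000,000,000 bytes/GB = 128,000,000,000 bytes
1 GiB = 1,073,741,824 bytes
128,000,000,000 / 1,073,741,824 = 119.21 GiB

119.21 GiB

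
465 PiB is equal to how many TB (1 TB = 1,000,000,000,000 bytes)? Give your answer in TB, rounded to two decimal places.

523,543.46 TB

465 PiB = 465 × 2^50 bytes = 523,543,456,681,820,160 bytes
1 TB = 10^12 bytes = 1,000,000,000,000 bytes
523,543,456,681,820,160 / 1,000,000,000,000 = 523,543.46 TB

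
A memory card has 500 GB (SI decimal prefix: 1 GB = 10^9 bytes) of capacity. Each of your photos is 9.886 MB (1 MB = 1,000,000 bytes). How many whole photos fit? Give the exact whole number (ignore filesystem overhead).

50,576

Capacity: 500 GB = 500,000,000,000 bytes
Per item: 9.886 MB = 9,886,000 bytes
⌊500,000,000,000 / 9,886,000⌋ = 50,576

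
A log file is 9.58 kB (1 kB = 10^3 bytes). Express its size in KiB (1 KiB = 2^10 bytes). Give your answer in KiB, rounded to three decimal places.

9.58 kB × 1,000 bytes/kB = 9,580 bytes
1 KiB = 1,024 bytes
9,580 / 1,024 = 9.355 KiB

9.355 KiB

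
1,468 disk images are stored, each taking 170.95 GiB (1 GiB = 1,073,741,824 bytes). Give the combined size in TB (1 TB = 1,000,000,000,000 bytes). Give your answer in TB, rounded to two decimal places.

Total = 1,468 × 170.95 GiB = 250954.6 GiB
= 250954.6 × 1,073,741,824 bytes = 269,460,449,945,190.4 bytes
1 TB = 1,000,000,000,000 bytes
269,460,449,945,190.4 / 1,000,000,000,000 = 269.46 TB

269.46 TB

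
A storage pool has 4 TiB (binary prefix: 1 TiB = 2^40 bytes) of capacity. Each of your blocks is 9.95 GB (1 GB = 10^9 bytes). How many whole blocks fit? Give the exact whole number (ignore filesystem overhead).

Capacity: 4 TiB = 4,398,046,511,104 bytes
Per item: 9.95 GB = 9,950,000,000 bytes
⌊4,398,046,511,104 / 9,950,000,000⌋ = 442

442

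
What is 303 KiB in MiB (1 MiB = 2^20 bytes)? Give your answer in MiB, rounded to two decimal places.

303 KiB = 303 × 2^10 bytes = 310,272 bytes
1 MiB = 1,048,576 bytes
310,272 / 1,048,576 = 0.30 MiB

0.30 MiB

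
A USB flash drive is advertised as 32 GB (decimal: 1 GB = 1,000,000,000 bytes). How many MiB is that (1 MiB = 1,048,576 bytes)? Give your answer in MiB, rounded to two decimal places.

30,517.58 MiB

32 GB = 32 × 10^9 bytes = 32,000,000,000 bytes
1 MiB = 1,048,576 bytes
32,000,000,000 / 1,048,576 = 30,517.58 MiB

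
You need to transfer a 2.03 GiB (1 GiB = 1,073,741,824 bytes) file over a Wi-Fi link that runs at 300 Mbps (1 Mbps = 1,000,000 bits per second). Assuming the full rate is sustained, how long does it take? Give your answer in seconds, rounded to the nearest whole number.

2.03 GiB = 2,179,695,902.72 bytes = 17,437,567,221.76 bits
300 Mbps = 300,000,000 bits/s
time = 17,437,567,221.76 / 300,000,000 = 58 s

58 seconds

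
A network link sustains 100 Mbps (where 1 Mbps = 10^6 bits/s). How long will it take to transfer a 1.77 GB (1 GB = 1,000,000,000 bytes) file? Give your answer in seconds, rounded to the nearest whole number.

142 seconds

1.77 GB = 1,770,000,000 bytes = 14,160,000,000 bits
100 Mbps = 100,000,000 bits/s
time = 14,160,000,000 / 100,000,000 = 142 s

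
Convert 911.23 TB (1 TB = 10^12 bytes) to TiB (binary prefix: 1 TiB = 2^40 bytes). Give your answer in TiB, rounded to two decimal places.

911.23 TB = 911.23 × 10^12 bytes = 911,230,000,000,000 bytes
1 TiB = 2^40 bytes = 1,099,511,627,776 bytes
911,230,000,000,000 / 1,099,511,627,776 = 828.76 TiB

828.76 TiB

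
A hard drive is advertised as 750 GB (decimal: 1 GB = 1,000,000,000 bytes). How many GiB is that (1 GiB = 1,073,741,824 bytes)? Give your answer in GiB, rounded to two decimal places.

750 GB = 750 × 10^9 bytes = 750,000,000,000 bytes
1 GiB = 1,073,741,824 bytes
750,000,000,000 / 1,073,741,824 = 698.49 GiB

698.49 GiB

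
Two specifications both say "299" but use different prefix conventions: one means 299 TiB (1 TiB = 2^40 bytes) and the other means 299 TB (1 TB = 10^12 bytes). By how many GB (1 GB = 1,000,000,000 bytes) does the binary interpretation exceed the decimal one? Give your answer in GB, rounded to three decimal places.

299 TiB = 299 × 1,099,511,627,776 = 328,753,976,705,024 bytes
299 TB = 299 × 1,000,000,000,000 = 299,000,000,000,000 bytes
difference = 29,753,976,705,024 bytes
29,753,976,705,024 / 1,000,000,000 = 29,753.977 GB

29,753.977 GB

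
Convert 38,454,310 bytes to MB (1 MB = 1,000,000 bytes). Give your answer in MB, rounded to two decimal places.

38,454,310 bytes given.
1 MB = 1,000,000 bytes
38,454,310 / 1,000,000 = 38.45 MB

38.45 MB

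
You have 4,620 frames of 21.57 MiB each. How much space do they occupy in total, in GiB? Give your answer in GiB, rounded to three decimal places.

Total = 4,620 × 21.57 MiB = 99653.4 MiB
= 99653.4 × 1,048,576 bytes = 104,494,163,558.4 bytes
1 GiB = 1,073,741,824 bytes
104,494,163,558.4 / 1,073,741,824 = 97.318 GiB

97.318 GiB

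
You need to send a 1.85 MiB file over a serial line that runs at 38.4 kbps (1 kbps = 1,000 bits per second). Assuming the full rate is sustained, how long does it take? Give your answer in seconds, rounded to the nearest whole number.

404 seconds

1.85 MiB = 1,939,865.6 bytes = 15,518,924.8 bits
38.4 kbps = 38,400 bits/s
time = 15,518,924.8 / 38,400 = 404 s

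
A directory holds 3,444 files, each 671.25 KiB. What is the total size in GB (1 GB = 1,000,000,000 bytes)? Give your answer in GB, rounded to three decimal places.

2.367 GB

Total = 3,444 × 671.25 KiB = 2,311,785 KiB
= 2,311,785 × 1,024 bytes = 2,367,267,840 bytes
1 GB = 1,000,000,000 bytes
2,367,267,840 / 1,000,000,000 = 2.367 GB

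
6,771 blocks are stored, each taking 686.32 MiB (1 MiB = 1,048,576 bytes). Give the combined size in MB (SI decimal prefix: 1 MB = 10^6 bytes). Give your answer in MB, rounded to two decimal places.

4,872,808.92 MB

Total = 6,771 × 686.32 MiB = 4647072.72 MiB
= 4647072.72 × 1,048,576 bytes = 4,872,808,924,446.72 bytes
1 MB = 1,000,000 bytes
4,872,808,924,446.72 / 1,000,000 = 4,872,808.92 MB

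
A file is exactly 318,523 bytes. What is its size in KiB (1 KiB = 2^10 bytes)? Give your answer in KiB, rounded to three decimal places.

311.058 KiB

318,523 bytes given.
1 KiB = 1,024 bytes
318,523 / 1,024 = 311.058 KiB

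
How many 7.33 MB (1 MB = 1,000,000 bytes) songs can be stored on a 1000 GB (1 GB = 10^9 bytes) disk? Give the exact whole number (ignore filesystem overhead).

136,425

Capacity: 1000 GB = 1,000,000,000,000 bytes
Per item: 7.33 MB = 7,330,000 bytes
⌊1,000,000,000,000 / 7,330,000⌋ = 136,425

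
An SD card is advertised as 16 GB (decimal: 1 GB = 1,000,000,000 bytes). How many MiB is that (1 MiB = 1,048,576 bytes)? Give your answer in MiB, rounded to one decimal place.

15,258.8 MiB

16 GB = 16 × 10^9 bytes = 16,000,000,000 bytes
1 MiB = 1,048,576 bytes
16,000,000,000 / 1,048,576 = 15,258.8 MiB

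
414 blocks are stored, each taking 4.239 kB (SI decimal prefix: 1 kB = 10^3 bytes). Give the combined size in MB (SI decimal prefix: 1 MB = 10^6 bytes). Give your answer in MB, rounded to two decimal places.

Total = 414 × 4.239 kB = 1754.946 kB
= 1754.946 × 1,000 bytes = 1,754,946 bytes
1 MB = 1,000,000 bytes
1,754,946 / 1,000,000 = 1.75 MB

1.75 MB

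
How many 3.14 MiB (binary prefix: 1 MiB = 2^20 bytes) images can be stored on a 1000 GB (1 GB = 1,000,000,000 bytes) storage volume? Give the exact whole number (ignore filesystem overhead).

Capacity: 1000 GB = 1,000,000,000,000 bytes
Per item: 3.14 MiB = 3,292,528.64 bytes
⌊1,000,000,000,000 / 3,292,528.64⌋ = 303,717

303,717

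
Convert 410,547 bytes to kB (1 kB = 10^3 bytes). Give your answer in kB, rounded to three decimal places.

410.547 kB

410,547 bytes given.
1 kB = 10^3 bytes = 1,000 bytes
410,547 / 1,000 = 410.547 kB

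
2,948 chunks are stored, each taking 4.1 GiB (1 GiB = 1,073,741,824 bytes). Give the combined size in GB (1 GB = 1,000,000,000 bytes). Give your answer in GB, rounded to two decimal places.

Total = 2,948 × 4.1 GiB = 12086.8 GiB
= 12086.8 × 1,073,741,824 bytes = 12,978,102,678,323.2 bytes
1 GB = 1,000,000,000 bytes
12,978,102,678,323.2 / 1,000,000,000 = 12,978.10 GB

12,978.10 GB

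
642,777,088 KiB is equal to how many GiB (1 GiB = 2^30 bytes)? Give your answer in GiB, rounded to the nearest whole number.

642,777,088 KiB = 642,777,088 × 2^10 bytes = 658,203,738,112 bytes
1 GiB = 1,073,741,824 bytes
658,203,738,112 / 1,073,741,824 = 613 GiB

613 GiB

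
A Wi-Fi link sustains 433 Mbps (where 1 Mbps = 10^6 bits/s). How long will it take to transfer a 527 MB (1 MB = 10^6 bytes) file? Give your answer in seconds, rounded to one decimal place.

527 MB = 527,000,000 bytes = 4,216,000,000 bits
433 Mbps = 433,000,000 bits/s
time = 4,216,000,000 / 433,000,000 = 9.7 s

9.7 seconds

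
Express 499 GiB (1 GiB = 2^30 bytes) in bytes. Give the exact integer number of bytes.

535,797,170,176 bytes

499 × 1,073,741,824 = 535,797,170,176 bytes  (1 GiB = 2^30 bytes)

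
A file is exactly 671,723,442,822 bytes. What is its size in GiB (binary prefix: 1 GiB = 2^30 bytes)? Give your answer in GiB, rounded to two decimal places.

671,723,442,822 bytes given.
1 GiB = 1,073,741,824 bytes
671,723,442,822 / 1,073,741,824 = 625.59 GiB

625.59 GiB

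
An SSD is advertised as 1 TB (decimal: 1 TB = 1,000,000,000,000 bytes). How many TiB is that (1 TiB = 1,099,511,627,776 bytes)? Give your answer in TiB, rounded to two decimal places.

1 TB = 1 × 10^12 bytes = 1,000,000,000,000 bytes
1 TiB = 1,099,511,627,776 bytes
1,000,000,000,000 / 1,099,511,627,776 = 0.91 TiB

0.91 TiB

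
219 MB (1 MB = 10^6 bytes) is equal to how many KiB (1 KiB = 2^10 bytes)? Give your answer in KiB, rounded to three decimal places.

219 MB = 219 × 10^6 bytes = 219,000,000 bytes
1 KiB = 1,024 bytes
219,000,000 / 1,024 = 213,867.188 KiB

213,867.188 KiB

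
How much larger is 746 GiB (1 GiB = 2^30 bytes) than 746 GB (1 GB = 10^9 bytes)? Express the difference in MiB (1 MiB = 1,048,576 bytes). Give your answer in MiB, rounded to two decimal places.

52,462.96 MiB

746 GiB = 746 × 1,073,741,824 = 801,011,400,704 bytes
746 GB = 746 × 1,000,000,000 = 746,000,000,000 bytes
difference = 55,011,400,704 bytes
55,011,400,704 / 1,048,576 = 52,462.96 MiB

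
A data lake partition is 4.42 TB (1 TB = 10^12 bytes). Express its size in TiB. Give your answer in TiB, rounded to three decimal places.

4.42 TB = 4.42 × 10^12 bytes = 4,420,000,000,000 bytes
1 TiB = 1,099,511,627,776 bytes
4,420,000,000,000 / 1,099,511,627,776 = 4.020 TiB

4.020 TiB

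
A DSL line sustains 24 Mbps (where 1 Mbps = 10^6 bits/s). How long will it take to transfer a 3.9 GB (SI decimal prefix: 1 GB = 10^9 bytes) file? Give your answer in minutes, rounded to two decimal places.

21.67 minutes

3.9 GB = 3,900,000,000 bytes = 31,200,000,000 bits
24 Mbps = 24,000,000 bits/s
time = 31,200,000,000 / 24,000,000 = 1,300.000 s
1,300.000 s / 60 = 21.67 minutes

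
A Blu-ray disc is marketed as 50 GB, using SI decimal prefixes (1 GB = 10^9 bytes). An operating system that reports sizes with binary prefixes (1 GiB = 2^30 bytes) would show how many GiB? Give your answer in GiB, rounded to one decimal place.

50 GB = 50 × 10^9 bytes = 50,000,000,000 bytes
1 GiB = 1,073,741,824 bytes
50,000,000,000 / 1,073,741,824 = 46.6 GiB

46.6 GiB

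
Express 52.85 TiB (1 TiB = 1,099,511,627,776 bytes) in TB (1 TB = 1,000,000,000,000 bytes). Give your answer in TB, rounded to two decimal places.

52.85 TiB × 1,099,511,627,776 bytes/TiB = 58,109,189,527,961.6 bytes
1 TB = 1,000,000,000,000 bytes
58,109,189,527,961.6 / 1,000,000,000,000 = 58.11 TB

58.11 TB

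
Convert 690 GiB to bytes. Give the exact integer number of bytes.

690 × 1,073,741,824 = 740,881,858,560 bytes

740,881,858,560 bytes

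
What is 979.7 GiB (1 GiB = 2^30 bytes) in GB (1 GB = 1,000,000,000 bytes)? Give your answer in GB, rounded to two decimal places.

1,051.94 GB

979.7 GiB = 979.7 × 2^30 bytes = 1,051,944,864,972.8 bytes
1 GB = 1,000,000,000 bytes
1,051,944,864,972.8 / 1,000,000,000 = 1,051.94 GB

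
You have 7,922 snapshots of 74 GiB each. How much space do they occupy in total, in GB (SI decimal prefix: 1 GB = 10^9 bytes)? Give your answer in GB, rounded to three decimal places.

629,457.522 GB

Total = 7,922 × 74 GiB = 586,228 GiB
= 586,228 × 1,073,741,824 bytes = 629,457,521,999,872 bytes
1 GB = 1,000,000,000 bytes
629,457,521,999,872 / 1,000,000,000 = 629,457.522 GB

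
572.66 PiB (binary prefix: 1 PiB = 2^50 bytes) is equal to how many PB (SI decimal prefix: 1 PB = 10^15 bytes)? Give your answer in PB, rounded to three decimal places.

572.66 PiB × 1,125,899,906,842,624 bytes/PiB = 644,757,840,652,497,059.84 bytes
1 PB = 10^15 bytes = 1,000,000,000,000,000 bytes
644,757,840,652,497,059.84 / 1,000,000,000,000,000 = 644.758 PB

644.758 PB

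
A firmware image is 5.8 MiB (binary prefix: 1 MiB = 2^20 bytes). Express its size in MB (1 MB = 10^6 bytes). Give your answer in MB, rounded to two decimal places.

6.08 MB

5.8 MiB × 1,048,576 bytes/MiB = 6,081,740.8 bytes
1 MB = 1,000,000 bytes
6,081,740.8 / 1,000,000 = 6.08 MB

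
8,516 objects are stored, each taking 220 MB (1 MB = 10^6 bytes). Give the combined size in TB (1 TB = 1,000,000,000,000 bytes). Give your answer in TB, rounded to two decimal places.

Total = 8,516 × 220 MB = 1,873,520 MB
= 1,873,520 × 1,000,000 bytes = 1,873,520,000,000 bytes
1 TB = 1,000,000,000,000 bytes
1,873,520,000,000 / 1,000,000,000,000 = 1.87 TB

1.87 TB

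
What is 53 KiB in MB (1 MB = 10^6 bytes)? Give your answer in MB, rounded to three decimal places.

53 KiB = 53 × 2^10 bytes = 54,272 bytes
1 MB = 1,000,000 bytes
54,272 / 1,000,000 = 0.054 MB

0.054 MB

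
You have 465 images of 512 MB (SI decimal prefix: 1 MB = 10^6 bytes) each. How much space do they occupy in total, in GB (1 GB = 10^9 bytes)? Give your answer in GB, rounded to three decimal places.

238.080 GB

Total = 465 × 512 MB = 238,080 MB
= 238,080 × 1,000,000 bytes = 238,080,000,000 bytes
1 GB = 1,000,000,000 bytes
238,080,000,000 / 1,000,000,000 = 238.080 GB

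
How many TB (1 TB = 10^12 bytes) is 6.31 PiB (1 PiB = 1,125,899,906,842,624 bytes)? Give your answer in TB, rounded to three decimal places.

6.31 PiB × 1,125,899,906,842,624 bytes/PiB = 7,104,428,412,176,957.44 bytes
1 TB = 1,000,000,000,000 bytes
7,104,428,412,176,957.44 / 1,000,000,000,000 = 7,104.428 TB

7,104.428 TB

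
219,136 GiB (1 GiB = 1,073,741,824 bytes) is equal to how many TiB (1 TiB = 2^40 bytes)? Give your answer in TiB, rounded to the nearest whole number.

219,136 GiB = 219,136 × 2^30 bytes = 235,295,488,344,064 bytes
1 TiB = 2^40 bytes = 1,099,511,627,776 bytes
235,295,488,344,064 / 1,099,511,627,776 = 214 TiB

214 TiB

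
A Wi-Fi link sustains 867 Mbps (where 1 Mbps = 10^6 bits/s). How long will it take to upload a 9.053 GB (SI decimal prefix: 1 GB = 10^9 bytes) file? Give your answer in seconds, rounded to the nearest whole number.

84 seconds

9.053 GB = 9,053,000,000 bytes = 72,424,000,000 bits
867 Mbps = 867,000,000 bits/s
time = 72,424,000,000 / 867,000,000 = 84 s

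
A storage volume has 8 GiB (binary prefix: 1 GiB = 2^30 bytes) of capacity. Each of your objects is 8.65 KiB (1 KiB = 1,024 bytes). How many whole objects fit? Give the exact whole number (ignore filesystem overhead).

Capacity: 8 GiB = 8,589,934,592 bytes
Per item: 8.65 KiB = 8,857.6 bytes
⌊8,589,934,592 / 8,857.6⌋ = 969,781

969,781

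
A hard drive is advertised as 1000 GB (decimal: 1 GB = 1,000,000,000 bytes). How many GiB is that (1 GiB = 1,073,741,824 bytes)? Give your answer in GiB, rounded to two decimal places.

1000 GB = 1000 × 10^9 bytes = 1,000,000,000,000 bytes
1 GiB = 1,073,741,824 bytes
1,000,000,000,000 / 1,073,741,824 = 931.32 GiB

931.32 GiB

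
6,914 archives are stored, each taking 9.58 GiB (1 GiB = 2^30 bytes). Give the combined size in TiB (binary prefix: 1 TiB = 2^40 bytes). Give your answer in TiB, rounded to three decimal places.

64.684 TiB

Total = 6,914 × 9.58 GiB = 66236.12 GiB
= 66236.12 × 1,073,741,824 bytes = 71,120,492,303,482.88 bytes
1 TiB = 1,099,511,627,776 bytes
71,120,492,303,482.88 / 1,099,511,627,776 = 64.684 TiB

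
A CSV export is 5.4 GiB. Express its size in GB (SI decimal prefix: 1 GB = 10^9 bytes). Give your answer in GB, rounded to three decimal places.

5.4 GiB = 5.4 × 2^30 bytes = 5,798,205,849.6 bytes
1 GB = 10^9 bytes = 1,000,000,000 bytes
5,798,205,849.6 / 1,000,000,000 = 5.798 GB

5.798 GB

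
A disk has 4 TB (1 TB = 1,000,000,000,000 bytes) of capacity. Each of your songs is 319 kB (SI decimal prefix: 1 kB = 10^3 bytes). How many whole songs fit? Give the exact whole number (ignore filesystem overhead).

12,539,184

Capacity: 4 TB = 4,000,000,000,000 bytes
Per item: 319 kB = 319,000 bytes
⌊4,000,000,000,000 / 319,000⌋ = 12,539,184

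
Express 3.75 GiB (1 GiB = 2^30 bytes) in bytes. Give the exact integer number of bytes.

4,026,531,840 bytes

3.75 × 1,073,741,824 = 4,026,531,840 bytes  (1 GiB = 2^30 bytes)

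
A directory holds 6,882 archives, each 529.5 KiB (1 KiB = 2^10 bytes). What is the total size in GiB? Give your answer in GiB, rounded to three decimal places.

Total = 6,882 × 529.5 KiB = 3,644,019 KiB
= 3,644,019 × 1,024 bytes = 3,731,475,456 bytes
1 GiB = 1,073,741,824 bytes
3,731,475,456 / 1,073,741,824 = 3.475 GiB

3.475 GiB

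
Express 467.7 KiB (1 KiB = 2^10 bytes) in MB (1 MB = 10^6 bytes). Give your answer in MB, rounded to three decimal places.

0.479 MB

467.7 KiB = 467.7 × 2^10 bytes = 478,924.8 bytes
1 MB = 10^6 bytes = 1,000,000 bytes
478,924.8 / 1,000,000 = 0.479 MB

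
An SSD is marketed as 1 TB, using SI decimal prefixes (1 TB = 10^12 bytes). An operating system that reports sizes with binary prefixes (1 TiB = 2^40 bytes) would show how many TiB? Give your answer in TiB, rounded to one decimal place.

0.9 TiB

1 TB = 1 × 10^12 bytes = 1,000,000,000,000 bytes
1 TiB = 1,099,511,627,776 bytes
1,000,000,000,000 / 1,099,511,627,776 = 0.9 TiB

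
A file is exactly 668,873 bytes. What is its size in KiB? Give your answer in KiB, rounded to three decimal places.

668,873 bytes given.
1 KiB = 1,024 bytes
668,873 / 1,024 = 653.196 KiB

653.196 KiB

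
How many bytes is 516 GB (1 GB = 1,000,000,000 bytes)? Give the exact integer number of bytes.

516 × 1,000,000,000 = 516,000,000,000 bytes

516,000,000,000 bytes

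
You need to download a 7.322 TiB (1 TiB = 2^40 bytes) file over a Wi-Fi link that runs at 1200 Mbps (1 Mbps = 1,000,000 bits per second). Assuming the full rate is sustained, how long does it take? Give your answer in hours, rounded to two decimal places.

7.322 TiB = 8,050,624,138,575.872 bytes = 64,404,993,108,606.976 bits
1200 Mbps = 1,200,000,000 bits/s
time = 64,404,993,108,606.976 / 1,200,000,000 = 53,670.8276 s
53,670.8276 s / 3600 = 14.91 hours

14.91 hours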